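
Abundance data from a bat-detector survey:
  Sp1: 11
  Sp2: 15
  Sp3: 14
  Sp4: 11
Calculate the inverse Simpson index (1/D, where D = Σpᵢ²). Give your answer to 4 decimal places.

3.9231

Total N = 11+15+14+11 = 51, so the proportions are 0.21568627, 0.29411765, 0.2745098, 0.21568627 (working shown to 8 dp, full precision carried).
D = 0.21568627² + 0.29411765² + 0.2745098² + 0.21568627² = 0.04652057 + 0.08650519 + 0.07535563 + 0.04652057 = 0.25490196.
So 1/D = 3.923077, i.e. 3.9231 to 4 decimal places.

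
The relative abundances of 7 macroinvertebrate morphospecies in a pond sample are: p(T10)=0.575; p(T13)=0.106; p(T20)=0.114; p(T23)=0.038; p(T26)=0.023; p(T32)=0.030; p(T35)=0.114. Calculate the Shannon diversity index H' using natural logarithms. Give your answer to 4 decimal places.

Each pᵢ ln pᵢ term (working shown to 6 dp, full precision carried): 0.575×(-0.553385)=-0.318197, 0.106×(-2.244316)=-0.237898, 0.114×(-2.171557)=-0.247557, 0.038×(-3.270169)=-0.124266, 0.023×(-3.772261)=-0.086762, 0.03×(-3.506558)=-0.105197, 0.114×(-2.171557)=-0.247557.
Sum = -1.367434, so H' = 1.3674.

1.3674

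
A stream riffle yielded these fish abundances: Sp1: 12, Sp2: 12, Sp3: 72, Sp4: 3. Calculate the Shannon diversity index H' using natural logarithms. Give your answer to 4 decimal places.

Total N = 12+12+72+3 = 99, so the proportions are 0.121212, 0.121212, 0.727273, 0.030303 (working shown to 6 dp, full precision carried).
Each pᵢ ln pᵢ term: 0.121212×(-2.110213)=-0.255783, 0.121212×(-2.110213)=-0.255783, 0.727273×(-0.318454)=-0.231603, 0.030303×(-3.496508)=-0.105955.
Sum = -0.849124, so H' = 0.8491.

0.8491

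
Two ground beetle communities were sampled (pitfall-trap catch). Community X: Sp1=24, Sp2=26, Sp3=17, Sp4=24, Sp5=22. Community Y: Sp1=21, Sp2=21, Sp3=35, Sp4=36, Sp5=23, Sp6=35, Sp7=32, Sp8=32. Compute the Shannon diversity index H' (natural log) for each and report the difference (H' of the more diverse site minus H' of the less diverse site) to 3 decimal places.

0.457

Community X: N=113, proportions 0.21239, 0.23009, 0.15044, 0.21239, 0.19469, giving H' = 1.59974 (working shown to 5 dp, full precision carried).
Community Y: N=235, proportions 0.08936, 0.08936, 0.14894, 0.15319, 0.09787, 0.14894, 0.13617, 0.13617, giving H' = 2.05672.
Difference = |1.59974 − 2.05672| = 0.45698, i.e. 0.457 to 3 decimal places.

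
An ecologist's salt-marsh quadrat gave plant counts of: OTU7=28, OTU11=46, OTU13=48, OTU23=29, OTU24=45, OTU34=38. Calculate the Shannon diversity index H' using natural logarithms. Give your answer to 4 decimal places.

1.7698

Total N = 28+46+48+29+45+38 = 234, so the proportions are 0.119658, 0.196581, 0.205128, 0.123932, 0.192308, 0.162393 (working shown to 6 dp, full precision carried).
Each pᵢ ln pᵢ term: 0.119658×(-2.123117)=-0.254048, 0.196581×(-1.626680)=-0.319775, 0.205128×(-1.584120)=-0.324948, 0.123932×(-2.088025)=-0.258772, 0.192308×(-1.648659)=-0.317050, 0.162393×(-1.817735)=-0.295188.
Sum = -1.769780, so H' = 1.7698.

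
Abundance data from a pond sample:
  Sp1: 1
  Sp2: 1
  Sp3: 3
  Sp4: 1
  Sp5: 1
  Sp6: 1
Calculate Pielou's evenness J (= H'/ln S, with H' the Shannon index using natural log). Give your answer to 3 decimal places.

0.931

Total N = 1+1+3+1+1+1 = 8, so the proportions are 0.125, 0.125, 0.375, 0.125, 0.125, 0.125 (working shown to 5 dp, full precision carried).
H' = −Σ pᵢ ln pᵢ = −((-0.25993) + (-0.25993) + (-0.36781) + (-0.25993) + (-0.25993) + (-0.25993)) = 1.66746.
With S = 6 species, ln S = 1.79176, so J = 1.66746/1.79176 = 0.93063, i.e. 0.931 to 3 decimal places.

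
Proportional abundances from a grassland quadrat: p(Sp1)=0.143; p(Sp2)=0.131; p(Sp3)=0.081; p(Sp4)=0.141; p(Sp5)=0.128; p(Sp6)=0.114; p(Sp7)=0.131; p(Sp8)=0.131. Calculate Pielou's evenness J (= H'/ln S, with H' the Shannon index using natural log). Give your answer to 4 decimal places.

0.9942

H' = −Σ pᵢ ln pᵢ = −((-0.278122) + (-0.266265) + (-0.203578) + (-0.276218) + (-0.263133) + (-0.247557) + (-0.266265) + (-0.266265)) = 2.067404 (working shown to 6 dp, full precision carried).
With S = 8 species, ln S = 2.079442, so J = 2.067404/2.079442 = 0.994211, i.e. 0.9942 to 4 decimal places.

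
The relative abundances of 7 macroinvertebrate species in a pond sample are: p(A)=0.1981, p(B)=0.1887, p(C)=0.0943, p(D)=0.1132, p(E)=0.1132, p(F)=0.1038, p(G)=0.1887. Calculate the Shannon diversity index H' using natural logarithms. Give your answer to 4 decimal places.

1.9011

Each pᵢ ln pᵢ term (working shown to 6 dp, full precision carried): 0.1981×(-1.618983)=-0.320721, 0.1887×(-1.667597)=-0.314676, 0.0943×(-2.361274)=-0.222668, 0.1132×(-2.178599)=-0.246617, 0.1132×(-2.178599)=-0.246617, 0.1038×(-2.265289)=-0.235137, 0.1887×(-1.667597)=-0.314676.
Sum = -1.901112, so H' = 1.9011.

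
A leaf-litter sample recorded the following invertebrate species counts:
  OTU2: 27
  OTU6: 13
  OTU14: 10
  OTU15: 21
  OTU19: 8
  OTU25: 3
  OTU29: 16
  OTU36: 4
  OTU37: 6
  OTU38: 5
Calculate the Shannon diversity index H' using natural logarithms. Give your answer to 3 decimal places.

2.091

Total N = 27+13+10+21+8+3+16+4+6+5 = 113, so the proportions are 0.23894, 0.11504, 0.0885, 0.18584, 0.0708, 0.02655, 0.14159, 0.0354, 0.0531, 0.04425 (working shown to 5 dp, full precision carried).
Each pᵢ ln pᵢ term: 0.23894×(-1.43155)=-0.34205, 0.11504×(-2.16244)=-0.24878, 0.0885×(-2.42480)=-0.21458, 0.18584×(-1.68287)=-0.31274, 0.0708×(-2.64795)=-0.18747, 0.02655×(-3.62878)=-0.09634, 0.14159×(-1.95480)=-0.27679, 0.0354×(-3.34109)=-0.11827, 0.0531×(-2.93563)=-0.15587, 0.04425×(-3.11795)=-0.13796.
Sum = -2.09085, so H' = 2.091.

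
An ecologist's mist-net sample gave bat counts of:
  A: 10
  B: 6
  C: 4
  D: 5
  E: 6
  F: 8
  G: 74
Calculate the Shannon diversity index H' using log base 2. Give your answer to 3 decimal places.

1.799

Total N = 10+6+4+5+6+8+74 = 113, so the proportions are 0.0885, 0.0531, 0.0354, 0.04425, 0.0531, 0.0708, 0.65487 (working shown to 5 dp, full precision carried).
Each pᵢ log₂ pᵢ term: 0.0885×(-3.49825)=-0.30958, 0.0531×(-4.23522)=-0.22488, 0.0354×(-4.82018)=-0.17063, 0.04425×(-4.49825)=-0.19904, 0.0531×(-4.23522)=-0.22488, 0.0708×(-3.82018)=-0.27046, 0.65487×(-0.61073)=-0.39994.
Sum = -1.79940, so H' = 1.799.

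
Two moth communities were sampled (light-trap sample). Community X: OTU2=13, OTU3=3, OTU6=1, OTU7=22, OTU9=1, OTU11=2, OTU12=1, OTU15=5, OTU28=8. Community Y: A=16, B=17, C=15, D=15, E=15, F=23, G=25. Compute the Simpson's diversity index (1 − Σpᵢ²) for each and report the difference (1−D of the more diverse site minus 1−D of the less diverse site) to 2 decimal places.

Community X: N=56, proportions 0.2321, 0.0536, 0.0179, 0.3929, 0.0179, 0.0357, 0.0179, 0.0893, 0.1429, giving 1−D = 0.7583 (working shown to 4 dp, full precision carried).
Community Y: N=126, proportions 0.127, 0.1349, 0.119, 0.119, 0.119, 0.1825, 0.1984, giving 1−D = 0.8505.
Difference = |0.7583 − 0.8505| = 0.0922, i.e. 0.09 to 2 decimal places.

0.09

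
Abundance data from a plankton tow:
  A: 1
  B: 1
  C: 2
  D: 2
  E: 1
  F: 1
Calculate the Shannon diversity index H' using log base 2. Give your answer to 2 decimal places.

Total N = 1+1+2+2+1+1 = 8, so the proportions are 0.125, 0.125, 0.25, 0.25, 0.125, 0.125 (working shown to 4 dp, full precision carried).
Each pᵢ log₂ pᵢ term: 0.125×(-3.0000)=-0.3750, 0.125×(-3.0000)=-0.3750, 0.25×(-2.0000)=-0.5000, 0.25×(-2.0000)=-0.5000, 0.125×(-3.0000)=-0.3750, 0.125×(-3.0000)=-0.3750.
Sum = -2.5000, so H' = 2.50.

2.50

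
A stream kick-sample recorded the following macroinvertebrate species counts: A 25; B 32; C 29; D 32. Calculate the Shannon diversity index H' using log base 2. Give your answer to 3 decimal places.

1.993

Total N = 25+32+29+32 = 118, so the proportions are 0.21186, 0.27119, 0.24576, 0.27119 (working shown to 5 dp, full precision carried).
Each pᵢ log₂ pᵢ term: 0.21186×(-2.23879)=-0.47432, 0.27119×(-1.88264)=-0.51055, 0.24576×(-2.02466)=-0.49759, 0.27119×(-1.88264)=-0.51055.
Sum = -1.99300, so H' = 1.993.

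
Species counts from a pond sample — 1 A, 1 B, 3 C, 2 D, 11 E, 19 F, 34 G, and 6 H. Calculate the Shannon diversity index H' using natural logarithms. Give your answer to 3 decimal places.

Total N = 1+1+3+2+11+19+34+6 = 77, so the proportions are 0.01299, 0.01299, 0.03896, 0.02597, 0.14286, 0.24675, 0.44156, 0.07792 (working shown to 5 dp, full precision carried).
Each pᵢ ln pᵢ term: 0.01299×(-4.34381)=-0.05641, 0.01299×(-4.34381)=-0.05641, 0.03896×(-3.24519)=-0.12644, 0.02597×(-3.65066)=-0.09482, 0.14286×(-1.94591)=-0.27799, 0.24675×(-1.39937)=-0.34530, 0.44156×(-0.81744)=-0.36095, 0.07792×(-2.55205)=-0.19886.
Sum = -1.51718, so H' = 1.517.

1.517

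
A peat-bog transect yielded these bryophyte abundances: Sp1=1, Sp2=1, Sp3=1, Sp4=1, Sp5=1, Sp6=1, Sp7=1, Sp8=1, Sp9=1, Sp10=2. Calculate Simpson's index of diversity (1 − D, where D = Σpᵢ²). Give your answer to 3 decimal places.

0.893

Total N = 1+1+1+1+1+1+1+1+1+2 = 11, so the proportions are 0.09091, 0.09091, 0.09091, 0.09091, 0.09091, 0.09091, 0.09091, 0.09091, 0.09091, 0.18182 (working shown to 5 dp, full precision carried).
D = 0.09091² + 0.09091² + 0.09091² + 0.09091² + 0.09091² + 0.09091² + 0.09091² + 0.09091² + 0.09091² + 0.18182² = 0.00826 + 0.00826 + 0.00826 + 0.00826 + 0.00826 + 0.00826 + 0.00826 + 0.00826 + 0.00826 + 0.03306 = 0.10744.
So 1 − D = 0.89256, i.e. 0.893 to 3 decimal places.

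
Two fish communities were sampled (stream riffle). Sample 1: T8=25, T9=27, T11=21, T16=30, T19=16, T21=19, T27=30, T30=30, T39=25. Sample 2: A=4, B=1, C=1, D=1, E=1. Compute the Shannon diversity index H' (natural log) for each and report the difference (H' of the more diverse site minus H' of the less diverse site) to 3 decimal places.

Sample 1: N=223, proportions 0.112108, 0.121076, 0.09417, 0.134529, 0.071749, 0.085202, 0.134529, 0.134529, 0.112108, giving H' = 2.177217 (working shown to 6 dp, full precision carried).
Sample 2: N=8, proportions 0.5, 0.125, 0.125, 0.125, 0.125, giving H' = 1.386294.
Difference = |2.177217 − 1.386294| = 0.790923, i.e. 0.791 to 3 decimal places.

0.791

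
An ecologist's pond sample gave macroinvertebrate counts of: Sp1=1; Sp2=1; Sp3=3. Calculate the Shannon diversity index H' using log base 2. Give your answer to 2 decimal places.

1.37

Total N = 1+1+3 = 5, so the proportions are 0.2, 0.2, 0.6 (working shown to 4 dp, full precision carried).
Each pᵢ log₂ pᵢ term: 0.2×(-2.3219)=-0.4644, 0.2×(-2.3219)=-0.4644, 0.6×(-0.7370)=-0.4422.
Sum = -1.3710, so H' = 1.37.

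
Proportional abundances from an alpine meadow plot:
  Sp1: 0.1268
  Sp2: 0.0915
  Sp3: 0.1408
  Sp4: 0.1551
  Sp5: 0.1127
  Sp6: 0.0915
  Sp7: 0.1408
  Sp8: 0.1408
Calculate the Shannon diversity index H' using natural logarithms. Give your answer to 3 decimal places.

Each pᵢ ln pᵢ term (working shown to 5 dp, full precision carried): 0.1268×(-2.06514)=-0.26186, 0.0915×(-2.39142)=-0.21881, 0.1408×(-1.96041)=-0.27603, 0.1551×(-1.86369)=-0.28906, 0.1127×(-2.18303)=-0.24603, 0.0915×(-2.39142)=-0.21881, 0.1408×(-1.96041)=-0.27603, 0.1408×(-1.96041)=-0.27603.
Sum = -2.06265, so H' = 2.063.

2.063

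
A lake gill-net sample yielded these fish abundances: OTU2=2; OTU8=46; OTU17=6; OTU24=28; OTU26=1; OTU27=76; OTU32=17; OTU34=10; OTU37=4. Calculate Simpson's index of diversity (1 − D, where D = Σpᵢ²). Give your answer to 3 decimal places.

Total N = 2+46+6+28+1+76+17+10+4 = 190, so the proportions are 0.01053, 0.24211, 0.03158, 0.14737, 0.00526, 0.4, 0.08947, 0.05263, 0.02105 (working shown to 5 dp, full precision carried).
D = 0.01053² + 0.24211² + 0.03158² + 0.14737² + 0.00526² + 0.4² + 0.08947² + 0.05263² + 0.02105² = 0.00011 + 0.05861 + 0.00100 + 0.02172 + 0.00003 + 0.16000 + 0.00801 + 0.00277 + 0.00044 = 0.25269.
So 1 − D = 0.74731, i.e. 0.747 to 3 decimal places.

0.747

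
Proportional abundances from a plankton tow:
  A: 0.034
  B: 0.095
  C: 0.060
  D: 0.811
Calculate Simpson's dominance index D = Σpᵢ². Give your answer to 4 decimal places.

D = 0.034² + 0.095² + 0.06² + 0.811² = 0.001156 + 0.009025 + 0.003600 + 0.657721 = 0.671502 (working shown to 6 dp, full precision carried).
To 4 decimal places, D = 0.6715.

0.6715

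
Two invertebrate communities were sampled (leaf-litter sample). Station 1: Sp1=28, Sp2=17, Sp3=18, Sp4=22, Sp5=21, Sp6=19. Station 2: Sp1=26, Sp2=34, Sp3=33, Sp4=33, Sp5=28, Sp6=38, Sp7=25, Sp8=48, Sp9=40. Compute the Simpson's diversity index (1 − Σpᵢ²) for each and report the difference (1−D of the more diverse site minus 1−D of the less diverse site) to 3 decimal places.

Station 1: N=125, proportions 0.224, 0.136, 0.144, 0.176, 0.168, 0.152, giving 1−D = 0.82829 (working shown to 5 dp, full precision carried).
Station 2: N=305, proportions 0.08525, 0.11148, 0.1082, 0.1082, 0.0918, 0.12459, 0.08197, 0.15738, 0.13115, giving 1−D = 0.88426.
Difference = |0.82829 − 0.88426| = 0.05597, i.e. 0.056 to 3 decimal places.

0.056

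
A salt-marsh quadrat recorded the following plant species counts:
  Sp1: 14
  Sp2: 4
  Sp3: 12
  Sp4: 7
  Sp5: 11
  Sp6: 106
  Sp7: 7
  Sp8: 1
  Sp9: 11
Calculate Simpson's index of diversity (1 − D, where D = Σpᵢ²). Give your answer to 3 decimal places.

0.601

Total N = 14+4+12+7+11+106+7+1+11 = 173, so the proportions are 0.08092, 0.02312, 0.06936, 0.04046, 0.06358, 0.61272, 0.04046, 0.00578, 0.06358 (working shown to 5 dp, full precision carried).
D = 0.08092² + 0.02312² + 0.06936² + 0.04046² + 0.06358² + 0.61272² + 0.04046² + 0.00578² + 0.06358² = 0.00655 + 0.00053 + 0.00481 + 0.00164 + 0.00404 + 0.37542 + 0.00164 + 0.00003 + 0.00404 = 0.39871.
So 1 − D = 0.60129, i.e. 0.601 to 3 decimal places.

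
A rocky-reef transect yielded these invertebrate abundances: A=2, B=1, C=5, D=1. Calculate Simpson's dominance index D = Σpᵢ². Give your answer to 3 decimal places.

Total N = 2+1+5+1 = 9, so the proportions are 0.22222, 0.11111, 0.55556, 0.11111 (working shown to 5 dp, full precision carried).
D = 0.22222² + 0.11111² + 0.55556² + 0.11111² = 0.04938 + 0.01235 + 0.30864 + 0.01235 = 0.38272.
To 3 decimal places, D = 0.383.

0.383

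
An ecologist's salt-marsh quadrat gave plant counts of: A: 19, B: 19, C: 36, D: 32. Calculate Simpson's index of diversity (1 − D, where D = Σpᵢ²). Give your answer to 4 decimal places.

Total N = 19+19+36+32 = 106, so the proportions are 0.179245, 0.179245, 0.339623, 0.301887 (working shown to 6 dp, full precision carried).
D = 0.179245² + 0.179245² + 0.339623² + 0.301887² = 0.032129 + 0.032129 + 0.115344 + 0.091136 = 0.270737.
So 1 − D = 0.729263, i.e. 0.7293 to 4 decimal places.

0.7293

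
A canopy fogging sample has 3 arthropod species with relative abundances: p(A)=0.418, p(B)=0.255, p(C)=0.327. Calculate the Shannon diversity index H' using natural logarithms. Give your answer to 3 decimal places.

Each pᵢ ln pᵢ term (working shown to 5 dp, full precision carried): 0.418×(-0.87227)=-0.36461, 0.255×(-1.36649)=-0.34846, 0.327×(-1.11780)=-0.36552.
Sum = -1.07858, so H' = 1.079.

1.079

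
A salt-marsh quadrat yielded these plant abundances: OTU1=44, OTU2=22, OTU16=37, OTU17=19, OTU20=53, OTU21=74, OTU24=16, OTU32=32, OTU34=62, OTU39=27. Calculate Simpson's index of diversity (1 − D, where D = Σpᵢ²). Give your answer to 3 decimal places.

0.877

Total N = 44+22+37+19+53+74+16+32+62+27 = 386, so the proportions are 0.11399, 0.05699, 0.09585, 0.04922, 0.13731, 0.19171, 0.04145, 0.0829, 0.16062, 0.06995 (working shown to 5 dp, full precision carried).
D = 0.11399² + 0.05699² + 0.09585² + 0.04922² + 0.13731² + 0.19171² + 0.04145² + 0.0829² + 0.16062² + 0.06995² = 0.01299 + 0.00325 + 0.00919 + 0.00242 + 0.01885 + 0.03675 + 0.00172 + 0.00687 + 0.02580 + 0.00489 = 0.12274.
So 1 − D = 0.87726, i.e. 0.877 to 3 decimal places.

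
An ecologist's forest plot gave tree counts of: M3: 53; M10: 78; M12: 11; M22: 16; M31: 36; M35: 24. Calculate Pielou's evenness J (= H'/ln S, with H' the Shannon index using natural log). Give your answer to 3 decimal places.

Total N = 53+78+11+16+36+24 = 218, so the proportions are 0.24312, 0.3578, 0.05046, 0.07339, 0.16514, 0.11009 (working shown to 5 dp, full precision carried).
H' = −Σ pᵢ ln pᵢ = −((-0.34382) + (-0.36774) + (-0.15070) + (-0.19170) + (-0.29741) + (-0.24291)) = 1.59428.
With S = 6 species, ln S = 1.79176, so J = 1.59428/1.79176 = 0.88978, i.e. 0.890 to 3 decimal places.

0.890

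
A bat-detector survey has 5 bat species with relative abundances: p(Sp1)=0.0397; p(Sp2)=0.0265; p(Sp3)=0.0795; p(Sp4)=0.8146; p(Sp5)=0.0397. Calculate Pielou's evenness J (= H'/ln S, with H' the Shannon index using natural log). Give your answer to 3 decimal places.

H' = −Σ pᵢ ln pᵢ = −((-0.12809) + (-0.09621) + (-0.20129) + (-0.16704) + (-0.12809)) = 0.72072 (working shown to 5 dp, full precision carried).
With S = 5 species, ln S = 1.60944, so J = 0.72072/1.60944 = 0.44781, i.e. 0.448 to 3 decimal places.

0.448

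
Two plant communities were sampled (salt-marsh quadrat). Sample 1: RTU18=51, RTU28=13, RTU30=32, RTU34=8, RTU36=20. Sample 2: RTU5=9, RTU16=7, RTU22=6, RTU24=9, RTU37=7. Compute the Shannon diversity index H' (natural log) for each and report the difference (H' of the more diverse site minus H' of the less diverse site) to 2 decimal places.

0.17

Sample 1: N=124, proportions 0.41129, 0.10484, 0.25806, 0.06452, 0.16129, giving H' = 1.42253 (working shown to 5 dp, full precision carried).
Sample 2: N=38, proportions 0.23684, 0.18421, 0.15789, 0.23684, 0.18421, giving H' = 1.59697.
Difference = |1.42253 − 1.59697| = 0.17444, i.e. 0.17 to 2 decimal places.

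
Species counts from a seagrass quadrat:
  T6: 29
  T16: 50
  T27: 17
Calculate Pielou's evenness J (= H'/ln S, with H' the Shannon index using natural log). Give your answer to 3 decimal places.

Total N = 29+50+17 = 96, so the proportions are 0.30208, 0.52083, 0.17708 (working shown to 5 dp, full precision carried).
H' = −Σ pᵢ ln pᵢ = −((-0.36161) + (-0.33975) + (-0.30656)) = 1.00792.
With S = 3 species, ln S = 1.09861, so J = 1.00792/1.09861 = 0.91745, i.e. 0.917 to 3 decimal places.

0.917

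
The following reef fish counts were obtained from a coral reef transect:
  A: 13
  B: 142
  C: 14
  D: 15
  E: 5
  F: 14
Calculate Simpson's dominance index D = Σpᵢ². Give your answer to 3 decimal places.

0.509

Total N = 13+142+14+15+5+14 = 203, so the proportions are 0.06404, 0.69951, 0.06897, 0.07389, 0.02463, 0.06897 (working shown to 5 dp, full precision carried).
D = 0.06404² + 0.69951² + 0.06897² + 0.07389² + 0.02463² + 0.06897² = 0.00410 + 0.48931 + 0.00476 + 0.00546 + 0.00061 + 0.00476 = 0.50899.
To 3 decimal places, D = 0.509.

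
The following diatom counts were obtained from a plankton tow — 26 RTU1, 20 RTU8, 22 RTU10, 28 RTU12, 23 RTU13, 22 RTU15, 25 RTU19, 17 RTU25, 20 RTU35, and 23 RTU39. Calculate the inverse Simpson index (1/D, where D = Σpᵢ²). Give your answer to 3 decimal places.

9.822

Total N = 26+20+22+28+23+22+25+17+20+23 = 226, so the proportions are 0.1150442, 0.0884956, 0.0973451, 0.1238938, 0.1017699, 0.0973451, 0.1106195, 0.0752212, 0.0884956, 0.1017699 (working shown to 7 dp, full precision carried).
D = 0.1150442² + 0.0884956² + 0.0973451² + 0.1238938² + 0.1017699² + 0.0973451² + 0.1106195² + 0.0752212² + 0.0884956² + 0.1017699² = 0.0132352 + 0.0078315 + 0.0094761 + 0.0153497 + 0.0103571 + 0.0094761 + 0.0122367 + 0.0056582 + 0.0078315 + 0.0103571 = 0.1018091.
So 1/D = 9.82231, i.e. 9.822 to 3 decimal places.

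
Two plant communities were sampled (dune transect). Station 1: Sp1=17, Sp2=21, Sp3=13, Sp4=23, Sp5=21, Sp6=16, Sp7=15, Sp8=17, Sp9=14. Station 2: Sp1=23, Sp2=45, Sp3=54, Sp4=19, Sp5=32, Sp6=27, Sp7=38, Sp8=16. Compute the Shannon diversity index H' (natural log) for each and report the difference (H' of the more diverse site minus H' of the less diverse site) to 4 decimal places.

0.1750

Station 1: N=157, proportions 0.10828, 0.133758, 0.082803, 0.146497, 0.133758, 0.101911, 0.095541, 0.10828, 0.089172, giving H' = 2.179884 (working shown to 6 dp, full precision carried).
Station 2: N=254, proportions 0.090551, 0.177165, 0.212598, 0.074803, 0.125984, 0.106299, 0.149606, 0.062992, giving H' = 2.004868.
Difference = |2.179884 − 2.004868| = 0.175016, i.e. 0.1750 to 4 decimal places.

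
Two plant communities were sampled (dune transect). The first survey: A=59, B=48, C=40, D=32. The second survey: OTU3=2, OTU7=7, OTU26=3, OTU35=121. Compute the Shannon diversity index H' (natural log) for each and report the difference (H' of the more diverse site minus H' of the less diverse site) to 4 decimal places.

0.9718

The first survey: N=179, proportions 0.329609, 0.268156, 0.223464, 0.178771, giving H' = 1.361402 (working shown to 6 dp, full precision carried).
The second survey: N=133, proportions 0.015038, 0.052632, 0.022556, 0.909774, giving H' = 0.389641.
Difference = |1.361402 − 0.389641| = 0.971761, i.e. 0.9718 to 4 decimal places.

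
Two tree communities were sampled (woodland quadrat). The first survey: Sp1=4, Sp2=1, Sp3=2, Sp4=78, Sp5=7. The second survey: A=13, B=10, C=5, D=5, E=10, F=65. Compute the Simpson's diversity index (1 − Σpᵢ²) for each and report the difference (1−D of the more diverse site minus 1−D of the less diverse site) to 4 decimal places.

The first survey: N=92, proportions 0.043478, 0.01087, 0.021739, 0.847826, 0.076087, giving 1−D = 0.272921 (working shown to 6 dp, full precision carried).
The second survey: N=108, proportions 0.12037, 0.092593, 0.046296, 0.046296, 0.092593, 0.601852, giving 1−D = 0.601852.
Difference = |0.272921 − 0.601852| = 0.328931, i.e. 0.3289 to 4 decimal places.

0.3289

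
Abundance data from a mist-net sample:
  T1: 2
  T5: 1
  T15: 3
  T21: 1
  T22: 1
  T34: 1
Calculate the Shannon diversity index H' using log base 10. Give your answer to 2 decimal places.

Total N = 2+1+3+1+1+1 = 9, so the proportions are 0.2222, 0.1111, 0.3333, 0.1111, 0.1111, 0.1111 (working shown to 4 dp, full precision carried).
Each pᵢ log₁₀ pᵢ term: 0.2222×(-0.6532)=-0.1452, 0.1111×(-0.9542)=-0.1060, 0.3333×(-0.4771)=-0.1590, 0.1111×(-0.9542)=-0.1060, 0.1111×(-0.9542)=-0.1060, 0.1111×(-0.9542)=-0.1060.
Sum = -0.7283, so H' = 0.73.

0.73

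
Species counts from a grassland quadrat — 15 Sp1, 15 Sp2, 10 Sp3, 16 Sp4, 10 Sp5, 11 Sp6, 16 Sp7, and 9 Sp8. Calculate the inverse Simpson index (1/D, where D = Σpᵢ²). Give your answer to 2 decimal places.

Total N = 15+15+10+16+10+11+16+9 = 102, so the proportions are 0.147059, 0.147059, 0.098039, 0.156863, 0.098039, 0.107843, 0.156863, 0.088235 (working shown to 6 dp, full precision carried).
D = 0.147059² + 0.147059² + 0.098039² + 0.156863² + 0.098039² + 0.107843² + 0.156863² + 0.088235² = 0.021626 + 0.021626 + 0.009612 + 0.024606 + 0.009612 + 0.011630 + 0.024606 + 0.007785 = 0.131103.
So 1/D = 7.6276, i.e. 7.63 to 2 decimal places.

7.63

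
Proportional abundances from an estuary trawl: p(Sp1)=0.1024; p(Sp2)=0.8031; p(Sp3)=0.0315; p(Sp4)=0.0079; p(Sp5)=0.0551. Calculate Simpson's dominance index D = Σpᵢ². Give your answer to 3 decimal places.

D = 0.1024² + 0.8031² + 0.0315² + 0.0079² + 0.0551² = 0.01049 + 0.64497 + 0.00099 + 0.00006 + 0.00304 = 0.65955 (working shown to 5 dp, full precision carried).
To 3 decimal places, D = 0.660.

0.660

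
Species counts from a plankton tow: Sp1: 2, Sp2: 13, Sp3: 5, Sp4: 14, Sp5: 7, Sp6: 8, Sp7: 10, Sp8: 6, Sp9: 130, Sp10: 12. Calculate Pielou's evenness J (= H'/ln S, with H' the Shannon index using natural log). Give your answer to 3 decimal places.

0.624

Total N = 2+13+5+14+7+8+10+6+130+12 = 207, so the proportions are 0.00966, 0.0628, 0.02415, 0.06763, 0.03382, 0.03865, 0.04831, 0.02899, 0.62802, 0.05797 (working shown to 5 dp, full precision carried).
H' = −Σ pᵢ ln pᵢ = −((-0.04483) + (-0.17382) + (-0.08993) + (-0.18218) + (-0.11453) + (-0.12573) + (-0.14638) + (-0.10264) + (-0.29214) + (-0.16509)) = 1.43728.
With S = 10 species, ln S = 2.30259, so J = 1.43728/2.30259 = 0.62420, i.e. 0.624 to 3 decimal places.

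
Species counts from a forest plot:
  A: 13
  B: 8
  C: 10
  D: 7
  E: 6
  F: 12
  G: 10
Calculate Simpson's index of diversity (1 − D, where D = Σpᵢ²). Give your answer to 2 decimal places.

Total N = 13+8+10+7+6+12+10 = 66, so the proportions are 0.197, 0.1212, 0.1515, 0.1061, 0.0909, 0.1818, 0.1515 (working shown to 4 dp, full precision carried).
D = 0.197² + 0.1212² + 0.1515² + 0.1061² + 0.0909² + 0.1818² + 0.1515² = 0.0388 + 0.0147 + 0.0230 + 0.0112 + 0.0083 + 0.0331 + 0.0230 = 0.1520.
So 1 − D = 0.8480, i.e. 0.85 to 2 decimal places.

0.85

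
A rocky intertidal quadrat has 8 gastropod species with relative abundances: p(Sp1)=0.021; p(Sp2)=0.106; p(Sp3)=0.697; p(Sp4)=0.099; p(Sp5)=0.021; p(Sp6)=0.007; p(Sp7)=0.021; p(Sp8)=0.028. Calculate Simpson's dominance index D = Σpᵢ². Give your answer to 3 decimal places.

0.509

D = 0.021² + 0.106² + 0.697² + 0.099² + 0.021² + 0.007² + 0.021² + 0.028² = 0.00044 + 0.01124 + 0.48581 + 0.00980 + 0.00044 + 0.00005 + 0.00044 + 0.00078 = 0.50900 (working shown to 5 dp, full precision carried).
To 3 decimal places, D = 0.509.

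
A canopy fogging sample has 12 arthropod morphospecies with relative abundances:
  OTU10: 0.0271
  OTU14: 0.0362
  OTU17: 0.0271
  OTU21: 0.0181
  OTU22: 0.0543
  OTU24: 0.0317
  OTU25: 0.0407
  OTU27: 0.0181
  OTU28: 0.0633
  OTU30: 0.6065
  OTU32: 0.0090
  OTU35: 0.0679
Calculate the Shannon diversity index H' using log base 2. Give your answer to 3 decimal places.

Each pᵢ log₂ pᵢ term (working shown to 5 dp, full precision carried): 0.0271×(-5.20556)=-0.14107, 0.0362×(-4.78787)=-0.17332, 0.0271×(-5.20556)=-0.14107, 0.0181×(-5.78787)=-0.10476, 0.0543×(-4.20290)=-0.22822, 0.0317×(-4.97937)=-0.15785, 0.0407×(-4.61883)=-0.18799, 0.0181×(-5.78787)=-0.10476, 0.0633×(-3.98165)=-0.25204, 0.6065×(-0.72142)=-0.43754, 0.009×(-6.79586)=-0.06116, 0.0679×(-3.88044)=-0.26348.
Sum = -2.25326, so H' = 2.253.

2.253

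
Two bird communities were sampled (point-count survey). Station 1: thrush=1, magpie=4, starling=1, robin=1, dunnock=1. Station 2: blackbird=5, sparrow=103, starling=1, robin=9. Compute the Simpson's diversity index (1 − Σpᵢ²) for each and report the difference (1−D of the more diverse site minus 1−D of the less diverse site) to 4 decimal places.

0.4571

Station 1: N=8, proportions 0.125, 0.5, 0.125, 0.125, 0.125, giving 1−D = 0.687500 (working shown to 6 dp, full precision carried).
Station 2: N=118, proportions 0.042373, 0.872881, 0.008475, 0.076271, giving 1−D = 0.230394.
Difference = |0.687500 − 0.230394| = 0.457106, i.e. 0.4571 to 4 decimal places.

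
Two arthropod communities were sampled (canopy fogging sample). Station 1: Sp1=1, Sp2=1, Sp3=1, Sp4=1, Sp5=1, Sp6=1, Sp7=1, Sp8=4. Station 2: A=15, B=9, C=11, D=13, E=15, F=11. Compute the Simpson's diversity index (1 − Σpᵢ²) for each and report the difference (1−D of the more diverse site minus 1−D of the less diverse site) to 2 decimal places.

Station 1: N=11, proportions 0.0909, 0.0909, 0.0909, 0.0909, 0.0909, 0.0909, 0.0909, 0.3636, giving 1−D = 0.8099 (working shown to 4 dp, full precision carried).
Station 2: N=74, proportions 0.2027, 0.1216, 0.1486, 0.1757, 0.2027, 0.1486, giving 1−D = 0.8280.
Difference = |0.8099 − 0.8280| = 0.0181, i.e. 0.02 to 2 decimal places.

0.02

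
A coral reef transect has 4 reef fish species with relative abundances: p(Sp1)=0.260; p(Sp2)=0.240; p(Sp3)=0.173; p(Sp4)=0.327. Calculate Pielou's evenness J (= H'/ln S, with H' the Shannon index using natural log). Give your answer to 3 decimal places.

H' = −Σ pᵢ ln pᵢ = −((-0.35024) + (-0.34251) + (-0.30352) + (-0.36552)) = 1.36179 (working shown to 5 dp, full precision carried).
With S = 4 species, ln S = 1.38629, so J = 1.36179/1.38629 = 0.98232, i.e. 0.982 to 3 decimal places.

0.982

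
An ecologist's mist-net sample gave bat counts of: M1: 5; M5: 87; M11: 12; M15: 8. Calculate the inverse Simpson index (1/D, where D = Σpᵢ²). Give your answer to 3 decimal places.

1.608

Total N = 5+87+12+8 = 112, so the proportions are 0.044643, 0.776786, 0.107143, 0.071429 (working shown to 6 dp, full precision carried).
D = 0.044643² + 0.776786² + 0.107143² + 0.071429² = 0.001993 + 0.603396 + 0.011480 + 0.005102 = 0.621971.
So 1/D = 1.60779, i.e. 1.608 to 3 decimal places.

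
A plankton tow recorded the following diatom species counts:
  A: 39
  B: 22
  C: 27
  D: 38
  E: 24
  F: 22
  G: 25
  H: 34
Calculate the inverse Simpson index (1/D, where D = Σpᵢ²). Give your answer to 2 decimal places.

Total N = 39+22+27+38+24+22+25+34 = 231, so the proportions are 0.168831, 0.095238, 0.116883, 0.164502, 0.103896, 0.095238, 0.108225, 0.147186 (working shown to 6 dp, full precision carried).
D = 0.168831² + 0.095238² + 0.116883² + 0.164502² + 0.103896² + 0.095238² + 0.108225² + 0.147186² = 0.028504 + 0.009070 + 0.013662 + 0.027061 + 0.010794 + 0.009070 + 0.011713 + 0.021664 = 0.131538.
So 1/D = 7.6024, i.e. 7.60 to 2 decimal places.

7.60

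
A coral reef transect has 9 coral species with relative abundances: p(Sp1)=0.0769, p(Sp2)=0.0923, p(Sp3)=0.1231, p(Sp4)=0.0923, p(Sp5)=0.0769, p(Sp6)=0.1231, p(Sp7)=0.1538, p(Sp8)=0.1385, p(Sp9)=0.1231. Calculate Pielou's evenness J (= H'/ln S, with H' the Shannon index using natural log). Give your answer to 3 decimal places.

0.987

H' = −Σ pᵢ ln pᵢ = −((-0.19727) + (-0.21992) + (-0.25786) + (-0.21992) + (-0.19727) + (-0.25786) + (-0.28793) + (-0.27380) + (-0.25786)) = 2.16971 (working shown to 5 dp, full precision carried).
With S = 9 species, ln S = 2.19722, so J = 2.16971/2.19722 = 0.98748, i.e. 0.987 to 3 decimal places.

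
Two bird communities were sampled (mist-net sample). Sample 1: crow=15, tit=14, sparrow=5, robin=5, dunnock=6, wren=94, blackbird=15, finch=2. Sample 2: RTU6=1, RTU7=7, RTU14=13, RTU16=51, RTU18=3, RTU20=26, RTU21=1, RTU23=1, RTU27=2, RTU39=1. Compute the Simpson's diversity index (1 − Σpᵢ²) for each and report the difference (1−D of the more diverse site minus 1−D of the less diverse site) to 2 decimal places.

Sample 1: N=156, proportions 0.09615, 0.08974, 0.03205, 0.03205, 0.03846, 0.60256, 0.09615, 0.01282, giving 1−D = 0.60667 (working shown to 5 dp, full precision carried).
Sample 2: N=106, proportions 0.00943, 0.06604, 0.12264, 0.48113, 0.0283, 0.24528, 0.00943, 0.00943, 0.01887, 0.00943, giving 1−D = 0.68743.
Difference = |0.60667 − 0.68743| = 0.08076, i.e. 0.08 to 2 decimal places.

0.08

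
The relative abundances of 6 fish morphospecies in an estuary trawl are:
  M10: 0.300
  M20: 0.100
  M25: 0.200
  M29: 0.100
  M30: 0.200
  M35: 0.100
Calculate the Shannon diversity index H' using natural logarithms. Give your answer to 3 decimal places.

Each pᵢ ln pᵢ term (working shown to 5 dp, full precision carried): 0.3×(-1.20397)=-0.36119, 0.1×(-2.30259)=-0.23026, 0.2×(-1.60944)=-0.32189, 0.1×(-2.30259)=-0.23026, 0.2×(-1.60944)=-0.32189, 0.1×(-2.30259)=-0.23026.
Sum = -1.69574, so H' = 1.696.

1.696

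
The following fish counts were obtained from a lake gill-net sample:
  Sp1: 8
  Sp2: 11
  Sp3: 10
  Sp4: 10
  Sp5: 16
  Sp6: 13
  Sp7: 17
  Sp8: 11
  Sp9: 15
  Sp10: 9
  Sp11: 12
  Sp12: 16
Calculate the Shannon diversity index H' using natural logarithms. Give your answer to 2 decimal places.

2.46

Total N = 8+11+10+10+16+13+17+11+15+9+12+16 = 148, so the proportions are 0.0541, 0.0743, 0.0676, 0.0676, 0.1081, 0.0878, 0.1149, 0.0743, 0.1014, 0.0608, 0.0811, 0.1081 (working shown to 4 dp, full precision carried).
Each pᵢ ln pᵢ term: 0.0541×(-2.9178)=-0.1577, 0.0743×(-2.5993)=-0.1932, 0.0676×(-2.6946)=-0.1821, 0.0676×(-2.6946)=-0.1821, 0.1081×(-2.2246)=-0.2405, 0.0878×(-2.4323)=-0.2136, 0.1149×(-2.1640)=-0.2486, 0.0743×(-2.5993)=-0.1932, 0.1014×(-2.2892)=-0.2320, 0.0608×(-2.8000)=-0.1703, 0.0811×(-2.5123)=-0.2037, 0.1081×(-2.2246)=-0.2405.
Sum = -2.4574, so H' = 2.46.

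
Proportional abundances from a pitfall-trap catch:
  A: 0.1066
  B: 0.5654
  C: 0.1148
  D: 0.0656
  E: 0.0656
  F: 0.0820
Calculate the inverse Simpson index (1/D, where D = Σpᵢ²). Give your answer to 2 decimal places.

2.78

D = 0.1066² + 0.5654² + 0.1148² + 0.0656² + 0.0656² + 0.082² = 0.01136 + 0.31968 + 0.01318 + 0.00430 + 0.00430 + 0.00672 = 0.35955 (working shown to 5 dp, full precision carried).
So 1/D = 2.7813, i.e. 2.78 to 2 decimal places.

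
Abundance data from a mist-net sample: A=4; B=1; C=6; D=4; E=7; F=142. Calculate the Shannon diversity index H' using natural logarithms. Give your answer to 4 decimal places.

0.5926

Total N = 4+1+6+4+7+142 = 164, so the proportions are 0.02439, 0.006098, 0.036585, 0.02439, 0.042683, 0.865854 (working shown to 6 dp, full precision carried).
Each pᵢ ln pᵢ term: 0.02439×(-3.713572)=-0.090575, 0.006098×(-5.099866)=-0.031097, 0.036585×(-3.308107)=-0.121028, 0.02439×(-3.713572)=-0.090575, 0.042683×(-3.153956)=-0.134620, 0.865854×(-0.144039)=-0.124717.
Sum = -0.592612, so H' = 0.5926.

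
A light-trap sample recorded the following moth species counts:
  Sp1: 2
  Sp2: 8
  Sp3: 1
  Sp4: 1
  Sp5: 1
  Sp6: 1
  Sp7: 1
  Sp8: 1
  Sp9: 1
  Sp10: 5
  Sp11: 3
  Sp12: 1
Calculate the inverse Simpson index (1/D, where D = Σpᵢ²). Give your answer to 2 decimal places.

Total N = 2+8+1+1+1+1+1+1+1+5+3+1 = 26, so the proportions are 0.076923, 0.307692, 0.038462, 0.038462, 0.038462, 0.038462, 0.038462, 0.038462, 0.038462, 0.192308, 0.115385, 0.038462 (working shown to 6 dp, full precision carried).
D = 0.076923² + 0.307692² + 0.038462² + 0.038462² + 0.038462² + 0.038462² + 0.038462² + 0.038462² + 0.038462² + 0.192308² + 0.115385² + 0.038462² = 0.005917 + 0.094675 + 0.001479 + 0.001479 + 0.001479 + 0.001479 + 0.001479 + 0.001479 + 0.001479 + 0.036982 + 0.013314 + 0.001479 = 0.162722.
So 1/D = 6.1455, i.e. 6.15 to 2 decimal places.

6.15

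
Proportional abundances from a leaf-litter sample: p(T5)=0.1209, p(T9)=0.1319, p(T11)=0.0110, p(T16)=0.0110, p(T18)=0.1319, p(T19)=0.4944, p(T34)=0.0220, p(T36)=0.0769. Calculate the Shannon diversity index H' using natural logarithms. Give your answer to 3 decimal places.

Each pᵢ ln pᵢ term (working shown to 5 dp, full precision carried): 0.1209×(-2.11279)=-0.25544, 0.1319×(-2.02571)=-0.26719, 0.011×(-4.50986)=-0.04961, 0.011×(-4.50986)=-0.04961, 0.1319×(-2.02571)=-0.26719, 0.4944×(-0.70441)=-0.34826, 0.022×(-3.81671)=-0.08397, 0.0769×(-2.56525)=-0.19727.
Sum = -1.51853, so H' = 1.519.

1.519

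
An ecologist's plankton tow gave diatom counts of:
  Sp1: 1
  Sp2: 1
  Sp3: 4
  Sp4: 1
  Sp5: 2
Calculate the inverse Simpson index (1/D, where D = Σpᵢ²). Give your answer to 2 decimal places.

3.52

Total N = 1+1+4+1+2 = 9, so the proportions are 0.111111, 0.111111, 0.444444, 0.111111, 0.222222 (working shown to 6 dp, full precision carried).
D = 0.111111² + 0.111111² + 0.444444² + 0.111111² + 0.222222² = 0.012346 + 0.012346 + 0.197531 + 0.012346 + 0.049383 = 0.283951.
So 1/D = 3.5217, i.e. 3.52 to 2 decimal places.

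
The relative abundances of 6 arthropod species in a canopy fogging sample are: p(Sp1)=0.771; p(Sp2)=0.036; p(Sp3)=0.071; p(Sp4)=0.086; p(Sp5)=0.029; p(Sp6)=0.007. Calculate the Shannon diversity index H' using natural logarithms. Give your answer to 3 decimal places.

0.856

Each pᵢ ln pᵢ term (working shown to 5 dp, full precision carried): 0.771×(-0.26007)=-0.20051, 0.036×(-3.32424)=-0.11967, 0.071×(-2.64508)=-0.18780, 0.086×(-2.45341)=-0.21099, 0.029×(-3.54046)=-0.10267, 0.007×(-4.96185)=-0.03473.
Sum = -0.85638, so H' = 0.856.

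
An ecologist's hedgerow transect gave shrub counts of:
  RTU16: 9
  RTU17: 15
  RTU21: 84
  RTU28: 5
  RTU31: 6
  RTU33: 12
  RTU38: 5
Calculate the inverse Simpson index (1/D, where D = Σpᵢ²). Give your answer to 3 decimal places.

2.436

Total N = 9+15+84+5+6+12+5 = 136, so the proportions are 0.066176, 0.110294, 0.617647, 0.036765, 0.044118, 0.088235, 0.036765 (working shown to 6 dp, full precision carried).
D = 0.066176² + 0.110294² + 0.617647² + 0.036765² + 0.044118² + 0.088235² + 0.036765² = 0.004379 + 0.012165 + 0.381488 + 0.001352 + 0.001946 + 0.007785 + 0.001352 = 0.410467.
So 1/D = 2.43625, i.e. 2.436 to 3 decimal places.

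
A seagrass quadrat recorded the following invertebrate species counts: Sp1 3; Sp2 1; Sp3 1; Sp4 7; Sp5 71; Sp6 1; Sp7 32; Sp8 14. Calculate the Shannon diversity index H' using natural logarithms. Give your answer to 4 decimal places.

1.2720

Total N = 3+1+1+7+71+1+32+14 = 130, so the proportions are 0.023077, 0.007692, 0.007692, 0.053846, 0.546154, 0.007692, 0.246154, 0.107692 (working shown to 6 dp, full precision carried).
Each pᵢ ln pᵢ term: 0.023077×(-3.768922)=-0.086975, 0.007692×(-4.867534)=-0.037443, 0.007692×(-4.867534)=-0.037443, 0.053846×(-2.921624)=-0.157318, 0.546154×(-0.604855)=-0.330344, 0.007692×(-4.867534)=-0.037443, 0.246154×(-1.401799)=-0.345058, 0.107692×(-2.228477)=-0.239990.
Sum = -1.272013, so H' = 1.2720.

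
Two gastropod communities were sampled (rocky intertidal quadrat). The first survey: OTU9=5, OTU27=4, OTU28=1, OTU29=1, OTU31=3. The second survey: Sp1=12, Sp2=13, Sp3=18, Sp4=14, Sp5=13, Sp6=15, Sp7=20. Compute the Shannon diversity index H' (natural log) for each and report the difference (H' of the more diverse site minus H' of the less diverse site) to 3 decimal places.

The first survey: N=14, proportions 0.357143, 0.285714, 0.071429, 0.071429, 0.214286, giving H' = 1.432757 (working shown to 6 dp, full precision carried).
The second survey: N=105, proportions 0.114286, 0.12381, 0.171429, 0.133333, 0.12381, 0.142857, 0.190476, giving H' = 1.929994.
Difference = |1.432757 − 1.929994| = 0.497237, i.e. 0.497 to 3 decimal places.

0.497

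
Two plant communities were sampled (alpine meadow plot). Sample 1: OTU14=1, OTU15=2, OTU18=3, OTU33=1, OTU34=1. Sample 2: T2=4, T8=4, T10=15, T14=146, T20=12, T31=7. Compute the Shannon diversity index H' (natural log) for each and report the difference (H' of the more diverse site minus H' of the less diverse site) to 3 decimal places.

Sample 1: N=8, proportions 0.125, 0.25, 0.375, 0.125, 0.125, giving H' = 1.49418 (working shown to 5 dp, full precision carried).
Sample 2: N=188, proportions 0.02128, 0.02128, 0.07979, 0.7766, 0.06383, 0.03723, giving H' = 0.86007.
Difference = |1.49418 − 0.86007| = 0.63411, i.e. 0.634 to 3 decimal places.

0.634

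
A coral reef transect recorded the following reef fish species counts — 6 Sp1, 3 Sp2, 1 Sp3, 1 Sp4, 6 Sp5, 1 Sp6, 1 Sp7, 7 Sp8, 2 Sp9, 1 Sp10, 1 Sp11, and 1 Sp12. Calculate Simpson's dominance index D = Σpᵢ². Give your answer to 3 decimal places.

0.147

Total N = 6+3+1+1+6+1+1+7+2+1+1+1 = 31, so the proportions are 0.19355, 0.09677, 0.03226, 0.03226, 0.19355, 0.03226, 0.03226, 0.22581, 0.06452, 0.03226, 0.03226, 0.03226 (working shown to 5 dp, full precision carried).
D = 0.19355² + 0.09677² + 0.03226² + 0.03226² + 0.19355² + 0.03226² + 0.03226² + 0.22581² + 0.06452² + 0.03226² + 0.03226² + 0.03226² = 0.03746 + 0.00937 + 0.00104 + 0.00104 + 0.03746 + 0.00104 + 0.00104 + 0.05099 + 0.00416 + 0.00104 + 0.00104 + 0.00104 = 0.14672.
To 3 decimal places, D = 0.147.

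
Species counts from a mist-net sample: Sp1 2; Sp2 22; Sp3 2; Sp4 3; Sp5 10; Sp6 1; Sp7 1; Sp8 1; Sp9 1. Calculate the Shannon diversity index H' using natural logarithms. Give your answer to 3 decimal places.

Total N = 2+22+2+3+10+1+1+1+1 = 43, so the proportions are 0.04651, 0.51163, 0.04651, 0.06977, 0.23256, 0.02326, 0.02326, 0.02326, 0.02326 (working shown to 5 dp, full precision carried).
Each pᵢ ln pᵢ term: 0.04651×(-3.06805)=-0.14270, 0.51163×(-0.67016)=-0.34287, 0.04651×(-3.06805)=-0.14270, 0.06977×(-2.66259)=-0.18576, 0.23256×(-1.45862)=-0.33921, 0.02326×(-3.76120)=-0.08747, 0.02326×(-3.76120)=-0.08747, 0.02326×(-3.76120)=-0.08747, 0.02326×(-3.76120)=-0.08747.
Sum = -1.50313, so H' = 1.503.

1.503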